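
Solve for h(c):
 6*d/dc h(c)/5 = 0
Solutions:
 h(c) = C1


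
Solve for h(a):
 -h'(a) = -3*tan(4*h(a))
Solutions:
 h(a) = -asin(C1*exp(12*a))/4 + pi/4
 h(a) = asin(C1*exp(12*a))/4


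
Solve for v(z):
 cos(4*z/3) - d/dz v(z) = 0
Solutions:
 v(z) = C1 + 3*sin(4*z/3)/4


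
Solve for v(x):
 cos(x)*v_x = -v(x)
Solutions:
 v(x) = C1*sqrt(sin(x) - 1)/sqrt(sin(x) + 1)


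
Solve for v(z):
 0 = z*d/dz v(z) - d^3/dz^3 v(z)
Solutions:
 v(z) = C1 + Integral(C2*airyai(z) + C3*airybi(z), z)


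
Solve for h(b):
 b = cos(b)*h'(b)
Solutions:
 h(b) = C1 + Integral(b/cos(b), b)


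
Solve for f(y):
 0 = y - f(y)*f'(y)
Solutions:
 f(y) = -sqrt(C1 + y^2)
 f(y) = sqrt(C1 + y^2)


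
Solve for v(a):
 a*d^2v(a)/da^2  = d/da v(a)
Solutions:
 v(a) = C1 + C2*a^2


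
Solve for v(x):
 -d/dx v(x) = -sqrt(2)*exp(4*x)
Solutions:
 v(x) = C1 + sqrt(2)*exp(4*x)/4


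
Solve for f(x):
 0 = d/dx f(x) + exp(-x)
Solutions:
 f(x) = C1 + exp(-x)


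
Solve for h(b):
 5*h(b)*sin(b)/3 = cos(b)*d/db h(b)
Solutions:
 h(b) = C1/cos(b)^(5/3)


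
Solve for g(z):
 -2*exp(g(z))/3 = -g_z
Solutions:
 g(z) = log(-1/(C1 + 2*z)) + log(3)


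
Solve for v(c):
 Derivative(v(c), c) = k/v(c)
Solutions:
 v(c) = -sqrt(C1 + 2*c*k)
 v(c) = sqrt(C1 + 2*c*k)


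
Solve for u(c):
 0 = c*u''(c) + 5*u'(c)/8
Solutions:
 u(c) = C1 + C2*c^(3/8)


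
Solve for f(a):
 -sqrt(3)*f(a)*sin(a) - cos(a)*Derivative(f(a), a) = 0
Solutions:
 f(a) = C1*cos(a)^(sqrt(3))


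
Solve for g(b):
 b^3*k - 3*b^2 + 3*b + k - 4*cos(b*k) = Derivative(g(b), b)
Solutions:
 g(b) = C1 + b^4*k/4 - b^3 + 3*b^2/2 + b*k - 4*sin(b*k)/k


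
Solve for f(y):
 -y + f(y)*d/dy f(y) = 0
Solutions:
 f(y) = -sqrt(C1 + y^2)
 f(y) = sqrt(C1 + y^2)


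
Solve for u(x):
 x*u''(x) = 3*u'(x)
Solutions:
 u(x) = C1 + C2*x^4


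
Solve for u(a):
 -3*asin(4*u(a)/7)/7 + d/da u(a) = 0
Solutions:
 Integral(1/asin(4*_y/7), (_y, u(a))) = C1 + 3*a/7


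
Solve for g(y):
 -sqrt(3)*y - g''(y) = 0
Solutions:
 g(y) = C1 + C2*y - sqrt(3)*y^3/6


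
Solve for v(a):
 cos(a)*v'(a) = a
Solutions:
 v(a) = C1 + Integral(a/cos(a), a)


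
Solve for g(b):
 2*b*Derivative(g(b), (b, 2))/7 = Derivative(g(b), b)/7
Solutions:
 g(b) = C1 + C2*b^(3/2)


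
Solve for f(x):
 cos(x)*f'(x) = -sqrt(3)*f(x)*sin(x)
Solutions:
 f(x) = C1*cos(x)^(sqrt(3))


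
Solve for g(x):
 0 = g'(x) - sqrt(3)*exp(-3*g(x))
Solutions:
 g(x) = log(C1 + 3*sqrt(3)*x)/3
 g(x) = log((-3^(1/3) - 3^(5/6)*I)*(C1 + sqrt(3)*x)^(1/3)/2)
 g(x) = log((-3^(1/3) + 3^(5/6)*I)*(C1 + sqrt(3)*x)^(1/3)/2)


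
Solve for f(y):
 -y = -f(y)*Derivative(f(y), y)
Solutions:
 f(y) = -sqrt(C1 + y^2)
 f(y) = sqrt(C1 + y^2)


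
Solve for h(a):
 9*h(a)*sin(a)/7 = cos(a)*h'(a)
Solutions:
 h(a) = C1/cos(a)^(9/7)


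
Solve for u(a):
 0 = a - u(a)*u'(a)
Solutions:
 u(a) = -sqrt(C1 + a^2)
 u(a) = sqrt(C1 + a^2)


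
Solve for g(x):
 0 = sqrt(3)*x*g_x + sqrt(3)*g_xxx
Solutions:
 g(x) = C1 + Integral(C2*airyai(-x) + C3*airybi(-x), x)


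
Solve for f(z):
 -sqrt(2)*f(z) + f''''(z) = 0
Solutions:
 f(z) = C1*exp(-2^(1/8)*z) + C2*exp(2^(1/8)*z) + C3*sin(2^(1/8)*z) + C4*cos(2^(1/8)*z)


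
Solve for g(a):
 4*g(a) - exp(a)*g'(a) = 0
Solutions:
 g(a) = C1*exp(-4*exp(-a))


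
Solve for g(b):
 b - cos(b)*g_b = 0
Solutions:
 g(b) = C1 + Integral(b/cos(b), b)


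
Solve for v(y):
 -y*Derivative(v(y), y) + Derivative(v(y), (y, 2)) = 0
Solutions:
 v(y) = C1 + C2*erfi(sqrt(2)*y/2)


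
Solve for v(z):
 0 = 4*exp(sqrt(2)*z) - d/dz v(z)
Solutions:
 v(z) = C1 + 2*sqrt(2)*exp(sqrt(2)*z)


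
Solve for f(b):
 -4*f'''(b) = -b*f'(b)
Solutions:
 f(b) = C1 + Integral(C2*airyai(2^(1/3)*b/2) + C3*airybi(2^(1/3)*b/2), b)


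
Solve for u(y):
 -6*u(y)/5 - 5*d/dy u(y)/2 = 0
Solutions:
 u(y) = C1*exp(-12*y/25)


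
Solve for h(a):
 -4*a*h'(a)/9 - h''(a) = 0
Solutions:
 h(a) = C1 + C2*erf(sqrt(2)*a/3)


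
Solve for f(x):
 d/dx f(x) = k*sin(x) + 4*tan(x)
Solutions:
 f(x) = C1 - k*cos(x) - 4*log(cos(x))


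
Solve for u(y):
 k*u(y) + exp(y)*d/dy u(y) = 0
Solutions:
 u(y) = C1*exp(k*exp(-y))


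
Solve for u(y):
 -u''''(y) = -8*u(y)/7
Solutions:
 u(y) = C1*exp(-14^(3/4)*y/7) + C2*exp(14^(3/4)*y/7) + C3*sin(14^(3/4)*y/7) + C4*cos(14^(3/4)*y/7)


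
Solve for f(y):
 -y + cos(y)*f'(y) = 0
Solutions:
 f(y) = C1 + Integral(y/cos(y), y)


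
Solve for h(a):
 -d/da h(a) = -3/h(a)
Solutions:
 h(a) = -sqrt(C1 + 6*a)
 h(a) = sqrt(C1 + 6*a)


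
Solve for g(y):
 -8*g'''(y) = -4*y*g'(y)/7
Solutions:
 g(y) = C1 + Integral(C2*airyai(14^(2/3)*y/14) + C3*airybi(14^(2/3)*y/14), y)


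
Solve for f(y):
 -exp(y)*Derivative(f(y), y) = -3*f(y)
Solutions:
 f(y) = C1*exp(-3*exp(-y))


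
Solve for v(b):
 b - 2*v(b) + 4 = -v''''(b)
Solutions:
 v(b) = C1*exp(-2^(1/4)*b) + C2*exp(2^(1/4)*b) + C3*sin(2^(1/4)*b) + C4*cos(2^(1/4)*b) + b/2 + 2


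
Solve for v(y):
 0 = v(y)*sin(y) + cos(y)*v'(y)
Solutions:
 v(y) = C1*cos(y)


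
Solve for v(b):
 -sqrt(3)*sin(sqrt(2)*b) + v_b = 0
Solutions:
 v(b) = C1 - sqrt(6)*cos(sqrt(2)*b)/2


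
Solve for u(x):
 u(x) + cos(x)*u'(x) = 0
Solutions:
 u(x) = C1*sqrt(sin(x) - 1)/sqrt(sin(x) + 1)


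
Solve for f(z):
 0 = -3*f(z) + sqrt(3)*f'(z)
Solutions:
 f(z) = C1*exp(sqrt(3)*z)


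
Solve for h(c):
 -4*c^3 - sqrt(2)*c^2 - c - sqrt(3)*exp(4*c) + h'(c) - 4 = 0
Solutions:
 h(c) = C1 + c^4 + sqrt(2)*c^3/3 + c^2/2 + 4*c + sqrt(3)*exp(4*c)/4


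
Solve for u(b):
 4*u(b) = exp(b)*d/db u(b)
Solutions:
 u(b) = C1*exp(-4*exp(-b))


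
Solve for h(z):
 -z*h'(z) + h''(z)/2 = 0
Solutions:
 h(z) = C1 + C2*erfi(z)


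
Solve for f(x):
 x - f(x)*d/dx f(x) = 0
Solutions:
 f(x) = -sqrt(C1 + x^2)
 f(x) = sqrt(C1 + x^2)


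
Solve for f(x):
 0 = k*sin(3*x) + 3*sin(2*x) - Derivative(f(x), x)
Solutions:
 f(x) = C1 - k*cos(3*x)/3 - 3*cos(2*x)/2


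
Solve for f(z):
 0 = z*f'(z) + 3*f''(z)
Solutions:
 f(z) = C1 + C2*erf(sqrt(6)*z/6)


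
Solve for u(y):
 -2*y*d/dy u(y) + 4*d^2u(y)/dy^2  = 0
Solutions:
 u(y) = C1 + C2*erfi(y/2)


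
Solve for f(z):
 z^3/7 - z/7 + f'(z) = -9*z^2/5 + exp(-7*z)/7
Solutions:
 f(z) = C1 - z^4/28 - 3*z^3/5 + z^2/14 - exp(-7*z)/49


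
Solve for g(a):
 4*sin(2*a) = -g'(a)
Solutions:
 g(a) = C1 + 2*cos(2*a)


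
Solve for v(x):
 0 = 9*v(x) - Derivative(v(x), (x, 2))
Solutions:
 v(x) = C1*exp(-3*x) + C2*exp(3*x)


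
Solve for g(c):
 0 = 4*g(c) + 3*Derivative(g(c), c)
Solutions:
 g(c) = C1*exp(-4*c/3)


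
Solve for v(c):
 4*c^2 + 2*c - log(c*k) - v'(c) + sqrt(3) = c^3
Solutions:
 v(c) = C1 - c^4/4 + 4*c^3/3 + c^2 - c*log(c*k) + c*(1 + sqrt(3))


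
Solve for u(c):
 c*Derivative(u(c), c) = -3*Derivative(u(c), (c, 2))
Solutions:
 u(c) = C1 + C2*erf(sqrt(6)*c/6)


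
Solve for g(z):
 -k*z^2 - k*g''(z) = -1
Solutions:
 g(z) = C1 + C2*z - z^4/12 + z^2/(2*k)


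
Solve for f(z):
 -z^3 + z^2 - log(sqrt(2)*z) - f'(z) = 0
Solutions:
 f(z) = C1 - z^4/4 + z^3/3 - z*log(z) - z*log(2)/2 + z


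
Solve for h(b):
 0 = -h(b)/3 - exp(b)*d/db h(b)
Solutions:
 h(b) = C1*exp(exp(-b)/3)


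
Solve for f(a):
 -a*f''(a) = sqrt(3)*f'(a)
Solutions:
 f(a) = C1 + C2*a^(1 - sqrt(3))


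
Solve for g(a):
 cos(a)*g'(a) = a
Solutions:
 g(a) = C1 + Integral(a/cos(a), a)


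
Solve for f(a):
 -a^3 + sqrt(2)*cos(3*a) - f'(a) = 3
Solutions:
 f(a) = C1 - a^4/4 - 3*a + sqrt(2)*sin(3*a)/3


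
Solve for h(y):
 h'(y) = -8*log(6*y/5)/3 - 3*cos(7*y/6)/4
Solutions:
 h(y) = C1 - 8*y*log(y)/3 - 8*y*log(6)/3 + 8*y/3 + 8*y*log(5)/3 - 9*sin(7*y/6)/14


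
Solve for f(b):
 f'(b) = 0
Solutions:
 f(b) = C1


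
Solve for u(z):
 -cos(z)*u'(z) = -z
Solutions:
 u(z) = C1 + Integral(z/cos(z), z)


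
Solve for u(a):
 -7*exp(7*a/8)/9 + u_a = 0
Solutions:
 u(a) = C1 + 8*exp(7*a/8)/9


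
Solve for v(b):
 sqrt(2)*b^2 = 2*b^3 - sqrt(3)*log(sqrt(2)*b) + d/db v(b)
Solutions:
 v(b) = C1 - b^4/2 + sqrt(2)*b^3/3 + sqrt(3)*b*log(b) - sqrt(3)*b + sqrt(3)*b*log(2)/2


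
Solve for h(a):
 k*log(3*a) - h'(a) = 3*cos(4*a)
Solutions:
 h(a) = C1 + a*k*(log(a) - 1) + a*k*log(3) - 3*sin(4*a)/4


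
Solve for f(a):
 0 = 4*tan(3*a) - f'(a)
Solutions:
 f(a) = C1 - 4*log(cos(3*a))/3


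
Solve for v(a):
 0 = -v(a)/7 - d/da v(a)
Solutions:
 v(a) = C1*exp(-a/7)


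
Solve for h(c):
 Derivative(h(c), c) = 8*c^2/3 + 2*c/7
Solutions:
 h(c) = C1 + 8*c^3/9 + c^2/7


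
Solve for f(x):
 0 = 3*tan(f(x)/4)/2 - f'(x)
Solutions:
 f(x) = -4*asin(C1*exp(3*x/8)) + 4*pi
 f(x) = 4*asin(C1*exp(3*x/8))


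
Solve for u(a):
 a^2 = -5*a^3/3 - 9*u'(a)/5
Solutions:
 u(a) = C1 - 25*a^4/108 - 5*a^3/27


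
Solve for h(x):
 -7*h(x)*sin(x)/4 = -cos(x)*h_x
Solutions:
 h(x) = C1/cos(x)^(7/4)


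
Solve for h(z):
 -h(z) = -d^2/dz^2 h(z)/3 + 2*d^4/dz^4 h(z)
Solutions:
 h(z) = (C1*sin(2^(3/4)*z*sin(atan(sqrt(71))/2)/2) + C2*cos(2^(3/4)*z*sin(atan(sqrt(71))/2)/2))*exp(-2^(3/4)*z*cos(atan(sqrt(71))/2)/2) + (C3*sin(2^(3/4)*z*sin(atan(sqrt(71))/2)/2) + C4*cos(2^(3/4)*z*sin(atan(sqrt(71))/2)/2))*exp(2^(3/4)*z*cos(atan(sqrt(71))/2)/2)


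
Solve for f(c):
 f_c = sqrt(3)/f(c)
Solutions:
 f(c) = -sqrt(C1 + 2*sqrt(3)*c)
 f(c) = sqrt(C1 + 2*sqrt(3)*c)


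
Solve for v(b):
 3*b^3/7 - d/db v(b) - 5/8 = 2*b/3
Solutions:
 v(b) = C1 + 3*b^4/28 - b^2/3 - 5*b/8


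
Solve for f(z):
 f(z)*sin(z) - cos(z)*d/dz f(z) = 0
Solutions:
 f(z) = C1/cos(z)


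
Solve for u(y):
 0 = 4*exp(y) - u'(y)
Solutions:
 u(y) = C1 + 4*exp(y)


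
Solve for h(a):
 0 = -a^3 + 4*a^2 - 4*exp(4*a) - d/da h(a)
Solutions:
 h(a) = C1 - a^4/4 + 4*a^3/3 - exp(4*a)


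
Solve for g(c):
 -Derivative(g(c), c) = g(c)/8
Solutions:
 g(c) = C1*exp(-c/8)


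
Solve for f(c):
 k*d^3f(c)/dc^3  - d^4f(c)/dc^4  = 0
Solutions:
 f(c) = C1 + C2*c + C3*c^2 + C4*exp(c*k)


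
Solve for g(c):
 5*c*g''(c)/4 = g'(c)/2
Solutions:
 g(c) = C1 + C2*c^(7/5)


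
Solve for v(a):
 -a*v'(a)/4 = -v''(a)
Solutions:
 v(a) = C1 + C2*erfi(sqrt(2)*a/4)


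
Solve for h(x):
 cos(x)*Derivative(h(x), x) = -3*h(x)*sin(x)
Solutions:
 h(x) = C1*cos(x)^3


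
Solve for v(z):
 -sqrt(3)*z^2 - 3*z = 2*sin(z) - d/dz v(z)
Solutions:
 v(z) = C1 + sqrt(3)*z^3/3 + 3*z^2/2 - 2*cos(z)


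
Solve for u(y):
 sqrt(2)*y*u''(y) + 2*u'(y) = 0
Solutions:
 u(y) = C1 + C2*y^(1 - sqrt(2))


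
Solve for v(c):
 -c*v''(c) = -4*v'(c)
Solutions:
 v(c) = C1 + C2*c^5


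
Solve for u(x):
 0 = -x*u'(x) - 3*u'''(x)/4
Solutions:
 u(x) = C1 + Integral(C2*airyai(-6^(2/3)*x/3) + C3*airybi(-6^(2/3)*x/3), x)


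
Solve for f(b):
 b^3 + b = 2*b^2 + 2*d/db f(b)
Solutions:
 f(b) = C1 + b^4/8 - b^3/3 + b^2/4


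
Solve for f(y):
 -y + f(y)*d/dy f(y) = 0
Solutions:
 f(y) = -sqrt(C1 + y^2)
 f(y) = sqrt(C1 + y^2)


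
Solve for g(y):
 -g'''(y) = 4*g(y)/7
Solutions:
 g(y) = C3*exp(-14^(2/3)*y/7) + (C1*sin(14^(2/3)*sqrt(3)*y/14) + C2*cos(14^(2/3)*sqrt(3)*y/14))*exp(14^(2/3)*y/14)


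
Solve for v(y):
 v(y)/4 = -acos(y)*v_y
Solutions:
 v(y) = C1*exp(-Integral(1/acos(y), y)/4)


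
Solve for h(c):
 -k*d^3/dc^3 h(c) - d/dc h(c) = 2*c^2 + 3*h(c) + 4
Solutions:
 h(c) = C1*exp(2^(1/3)*c*(6^(1/3)*(sqrt(3)*sqrt((243 + 4/k)/k^2) + 27/k)^(1/3)/12 - 2^(1/3)*3^(5/6)*I*(sqrt(3)*sqrt((243 + 4/k)/k^2) + 27/k)^(1/3)/12 + 2/(k*(-3^(1/3) + 3^(5/6)*I)*(sqrt(3)*sqrt((243 + 4/k)/k^2) + 27/k)^(1/3)))) + C2*exp(2^(1/3)*c*(6^(1/3)*(sqrt(3)*sqrt((243 + 4/k)/k^2) + 27/k)^(1/3)/12 + 2^(1/3)*3^(5/6)*I*(sqrt(3)*sqrt((243 + 4/k)/k^2) + 27/k)^(1/3)/12 - 2/(k*(3^(1/3) + 3^(5/6)*I)*(sqrt(3)*sqrt((243 + 4/k)/k^2) + 27/k)^(1/3)))) + C3*exp(6^(1/3)*c*(-2^(1/3)*(sqrt(3)*sqrt((243 + 4/k)/k^2) + 27/k)^(1/3) + 2*3^(1/3)/(k*(sqrt(3)*sqrt((243 + 4/k)/k^2) + 27/k)^(1/3)))/6) - 2*c^2/3 + 4*c/9 - 40/27


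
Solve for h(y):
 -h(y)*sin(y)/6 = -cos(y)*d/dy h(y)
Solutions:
 h(y) = C1/cos(y)^(1/6)


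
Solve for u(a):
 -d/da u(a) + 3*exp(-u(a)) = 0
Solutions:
 u(a) = log(C1 + 3*a)


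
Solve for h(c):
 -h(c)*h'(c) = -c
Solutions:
 h(c) = -sqrt(C1 + c^2)
 h(c) = sqrt(C1 + c^2)


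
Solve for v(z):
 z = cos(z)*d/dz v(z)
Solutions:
 v(z) = C1 + Integral(z/cos(z), z)


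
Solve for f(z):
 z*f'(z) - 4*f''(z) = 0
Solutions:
 f(z) = C1 + C2*erfi(sqrt(2)*z/4)


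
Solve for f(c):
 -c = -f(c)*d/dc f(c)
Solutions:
 f(c) = -sqrt(C1 + c^2)
 f(c) = sqrt(C1 + c^2)


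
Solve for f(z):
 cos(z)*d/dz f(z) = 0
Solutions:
 f(z) = C1


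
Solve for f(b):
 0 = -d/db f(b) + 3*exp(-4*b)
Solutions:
 f(b) = C1 - 3*exp(-4*b)/4


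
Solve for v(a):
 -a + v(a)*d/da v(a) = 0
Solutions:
 v(a) = -sqrt(C1 + a^2)
 v(a) = sqrt(C1 + a^2)


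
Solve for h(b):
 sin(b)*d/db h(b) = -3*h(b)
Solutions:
 h(b) = C1*(cos(b) + 1)^(3/2)/(cos(b) - 1)^(3/2)


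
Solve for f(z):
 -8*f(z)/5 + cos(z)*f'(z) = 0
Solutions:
 f(z) = C1*(sin(z) + 1)^(4/5)/(sin(z) - 1)^(4/5)


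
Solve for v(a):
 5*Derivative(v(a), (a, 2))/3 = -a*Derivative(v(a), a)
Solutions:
 v(a) = C1 + C2*erf(sqrt(30)*a/10)


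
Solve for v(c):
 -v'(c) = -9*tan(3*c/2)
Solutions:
 v(c) = C1 - 6*log(cos(3*c/2))


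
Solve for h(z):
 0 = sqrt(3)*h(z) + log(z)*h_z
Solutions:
 h(z) = C1*exp(-sqrt(3)*li(z))


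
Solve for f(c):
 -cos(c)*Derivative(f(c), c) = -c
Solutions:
 f(c) = C1 + Integral(c/cos(c), c)


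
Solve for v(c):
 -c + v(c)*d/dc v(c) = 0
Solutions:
 v(c) = -sqrt(C1 + c^2)
 v(c) = sqrt(C1 + c^2)


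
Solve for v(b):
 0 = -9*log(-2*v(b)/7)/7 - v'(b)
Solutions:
 7*Integral(1/(log(-_y) - log(7) + log(2)), (_y, v(b)))/9 = C1 - b


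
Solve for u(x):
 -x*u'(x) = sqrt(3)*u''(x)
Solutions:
 u(x) = C1 + C2*erf(sqrt(2)*3^(3/4)*x/6)


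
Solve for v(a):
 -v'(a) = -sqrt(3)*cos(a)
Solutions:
 v(a) = C1 + sqrt(3)*sin(a)


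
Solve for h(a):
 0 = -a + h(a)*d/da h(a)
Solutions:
 h(a) = -sqrt(C1 + a^2)
 h(a) = sqrt(C1 + a^2)


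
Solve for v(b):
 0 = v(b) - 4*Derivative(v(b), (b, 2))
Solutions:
 v(b) = C1*exp(-b/2) + C2*exp(b/2)


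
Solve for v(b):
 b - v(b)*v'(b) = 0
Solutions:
 v(b) = -sqrt(C1 + b^2)
 v(b) = sqrt(C1 + b^2)


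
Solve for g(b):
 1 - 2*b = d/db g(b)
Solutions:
 g(b) = C1 - b^2 + b


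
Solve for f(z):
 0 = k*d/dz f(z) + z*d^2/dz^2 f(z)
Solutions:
 f(z) = C1 + z^(1 - re(k))*(C2*sin(log(z)*Abs(im(k))) + C3*cos(log(z)*im(k)))


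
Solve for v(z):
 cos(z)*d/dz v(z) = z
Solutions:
 v(z) = C1 + Integral(z/cos(z), z)


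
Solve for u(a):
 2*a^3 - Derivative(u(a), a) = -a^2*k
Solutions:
 u(a) = C1 + a^4/2 + a^3*k/3


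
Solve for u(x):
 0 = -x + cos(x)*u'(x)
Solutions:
 u(x) = C1 + Integral(x/cos(x), x)


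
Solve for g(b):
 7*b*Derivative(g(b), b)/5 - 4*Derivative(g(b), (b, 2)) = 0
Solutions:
 g(b) = C1 + C2*erfi(sqrt(70)*b/20)


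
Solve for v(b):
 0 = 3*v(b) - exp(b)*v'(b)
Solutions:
 v(b) = C1*exp(-3*exp(-b))


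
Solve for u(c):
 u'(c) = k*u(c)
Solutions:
 u(c) = C1*exp(c*k)


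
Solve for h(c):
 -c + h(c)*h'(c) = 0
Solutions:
 h(c) = -sqrt(C1 + c^2)
 h(c) = sqrt(C1 + c^2)


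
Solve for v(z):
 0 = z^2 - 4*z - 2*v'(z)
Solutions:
 v(z) = C1 + z^3/6 - z^2


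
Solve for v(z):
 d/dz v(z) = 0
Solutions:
 v(z) = C1


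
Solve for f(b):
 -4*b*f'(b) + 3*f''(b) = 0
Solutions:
 f(b) = C1 + C2*erfi(sqrt(6)*b/3)


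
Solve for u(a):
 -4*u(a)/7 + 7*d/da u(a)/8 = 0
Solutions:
 u(a) = C1*exp(32*a/49)


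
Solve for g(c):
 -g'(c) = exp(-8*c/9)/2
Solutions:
 g(c) = C1 + 9*exp(-8*c/9)/16


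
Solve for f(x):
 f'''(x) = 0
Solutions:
 f(x) = C1 + C2*x + C3*x^2


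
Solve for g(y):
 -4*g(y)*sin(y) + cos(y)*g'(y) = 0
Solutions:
 g(y) = C1/cos(y)^4


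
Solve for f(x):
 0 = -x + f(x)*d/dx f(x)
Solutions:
 f(x) = -sqrt(C1 + x^2)
 f(x) = sqrt(C1 + x^2)


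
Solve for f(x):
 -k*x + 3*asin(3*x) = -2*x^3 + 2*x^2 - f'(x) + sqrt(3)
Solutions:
 f(x) = C1 + k*x^2/2 - x^4/2 + 2*x^3/3 - 3*x*asin(3*x) + sqrt(3)*x - sqrt(1 - 9*x^2)


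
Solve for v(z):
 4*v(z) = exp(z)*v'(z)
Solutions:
 v(z) = C1*exp(-4*exp(-z))


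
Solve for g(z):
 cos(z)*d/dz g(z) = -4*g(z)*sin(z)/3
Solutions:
 g(z) = C1*cos(z)^(4/3)


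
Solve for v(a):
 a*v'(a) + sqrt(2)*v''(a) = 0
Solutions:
 v(a) = C1 + C2*erf(2^(1/4)*a/2)


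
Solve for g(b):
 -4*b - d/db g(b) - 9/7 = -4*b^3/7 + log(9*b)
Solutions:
 g(b) = C1 + b^4/7 - 2*b^2 - b*log(b) - b*log(9) - 2*b/7


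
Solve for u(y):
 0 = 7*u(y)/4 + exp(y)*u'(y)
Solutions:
 u(y) = C1*exp(7*exp(-y)/4)


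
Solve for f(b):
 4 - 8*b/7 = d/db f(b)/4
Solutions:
 f(b) = C1 - 16*b^2/7 + 16*b


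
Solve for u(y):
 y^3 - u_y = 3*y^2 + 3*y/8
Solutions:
 u(y) = C1 + y^4/4 - y^3 - 3*y^2/16


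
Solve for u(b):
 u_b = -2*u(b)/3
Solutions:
 u(b) = C1*exp(-2*b/3)


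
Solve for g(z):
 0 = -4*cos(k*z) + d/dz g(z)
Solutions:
 g(z) = C1 + 4*sin(k*z)/k


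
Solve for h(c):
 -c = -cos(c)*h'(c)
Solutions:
 h(c) = C1 + Integral(c/cos(c), c)


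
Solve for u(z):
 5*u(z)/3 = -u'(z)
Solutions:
 u(z) = C1*exp(-5*z/3)


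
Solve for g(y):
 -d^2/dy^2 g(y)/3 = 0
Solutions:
 g(y) = C1 + C2*y


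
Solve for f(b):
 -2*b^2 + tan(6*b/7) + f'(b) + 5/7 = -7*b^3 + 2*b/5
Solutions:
 f(b) = C1 - 7*b^4/4 + 2*b^3/3 + b^2/5 - 5*b/7 + 7*log(cos(6*b/7))/6


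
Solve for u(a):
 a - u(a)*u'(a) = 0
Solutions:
 u(a) = -sqrt(C1 + a^2)
 u(a) = sqrt(C1 + a^2)


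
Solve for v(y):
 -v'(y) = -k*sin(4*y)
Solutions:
 v(y) = C1 - k*cos(4*y)/4


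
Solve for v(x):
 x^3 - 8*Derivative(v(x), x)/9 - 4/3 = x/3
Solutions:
 v(x) = C1 + 9*x^4/32 - 3*x^2/16 - 3*x/2


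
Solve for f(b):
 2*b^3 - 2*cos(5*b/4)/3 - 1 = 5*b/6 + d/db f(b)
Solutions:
 f(b) = C1 + b^4/2 - 5*b^2/12 - b - 8*sin(5*b/4)/15


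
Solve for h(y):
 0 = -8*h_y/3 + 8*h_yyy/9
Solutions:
 h(y) = C1 + C2*exp(-sqrt(3)*y) + C3*exp(sqrt(3)*y)


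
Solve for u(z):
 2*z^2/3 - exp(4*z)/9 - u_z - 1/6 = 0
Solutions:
 u(z) = C1 + 2*z^3/9 - z/6 - exp(4*z)/36


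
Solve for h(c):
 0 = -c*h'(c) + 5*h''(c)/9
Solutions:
 h(c) = C1 + C2*erfi(3*sqrt(10)*c/10)


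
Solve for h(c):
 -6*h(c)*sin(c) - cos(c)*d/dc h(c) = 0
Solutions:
 h(c) = C1*cos(c)^6


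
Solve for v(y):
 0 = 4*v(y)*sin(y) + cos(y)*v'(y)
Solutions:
 v(y) = C1*cos(y)^4


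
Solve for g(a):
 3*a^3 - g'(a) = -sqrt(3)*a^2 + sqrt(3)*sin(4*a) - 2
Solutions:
 g(a) = C1 + 3*a^4/4 + sqrt(3)*a^3/3 + 2*a + sqrt(3)*cos(4*a)/4


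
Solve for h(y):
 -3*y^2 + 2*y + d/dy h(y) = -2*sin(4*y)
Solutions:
 h(y) = C1 + y^3 - y^2 + cos(4*y)/2


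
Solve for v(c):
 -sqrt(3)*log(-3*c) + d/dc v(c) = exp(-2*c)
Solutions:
 v(c) = C1 + sqrt(3)*c*log(-c) + sqrt(3)*c*(-1 + log(3)) - exp(-2*c)/2


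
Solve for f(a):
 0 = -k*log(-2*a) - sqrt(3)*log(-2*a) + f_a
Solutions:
 f(a) = C1 + a*(k + sqrt(3))*log(-a) + a*(-k + k*log(2) - sqrt(3) + sqrt(3)*log(2))


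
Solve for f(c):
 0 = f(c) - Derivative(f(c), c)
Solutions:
 f(c) = C1*exp(c)


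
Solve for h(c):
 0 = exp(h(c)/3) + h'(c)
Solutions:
 h(c) = 3*log(1/(C1 + c)) + 3*log(3)


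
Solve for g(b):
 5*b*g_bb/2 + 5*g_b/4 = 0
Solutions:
 g(b) = C1 + C2*sqrt(b)


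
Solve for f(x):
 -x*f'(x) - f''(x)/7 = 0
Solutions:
 f(x) = C1 + C2*erf(sqrt(14)*x/2)


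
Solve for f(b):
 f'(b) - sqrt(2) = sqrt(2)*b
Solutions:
 f(b) = C1 + sqrt(2)*b^2/2 + sqrt(2)*b


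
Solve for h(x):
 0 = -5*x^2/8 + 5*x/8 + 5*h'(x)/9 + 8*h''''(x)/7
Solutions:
 h(x) = C1 + C4*exp(-105^(1/3)*x/6) + 3*x^3/8 - 9*x^2/16 + (C2*sin(3^(5/6)*35^(1/3)*x/12) + C3*cos(3^(5/6)*35^(1/3)*x/12))*exp(105^(1/3)*x/12)


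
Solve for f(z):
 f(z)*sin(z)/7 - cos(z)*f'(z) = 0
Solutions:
 f(z) = C1/cos(z)^(1/7)


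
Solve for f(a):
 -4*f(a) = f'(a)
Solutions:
 f(a) = C1*exp(-4*a)


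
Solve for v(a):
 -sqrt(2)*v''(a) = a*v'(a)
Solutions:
 v(a) = C1 + C2*erf(2^(1/4)*a/2)


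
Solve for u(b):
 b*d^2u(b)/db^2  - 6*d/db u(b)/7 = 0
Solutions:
 u(b) = C1 + C2*b^(13/7)


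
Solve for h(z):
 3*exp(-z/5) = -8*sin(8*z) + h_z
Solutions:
 h(z) = C1 - cos(8*z) - 15*exp(-z/5)


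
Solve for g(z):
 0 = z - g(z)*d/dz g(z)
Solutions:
 g(z) = -sqrt(C1 + z^2)
 g(z) = sqrt(C1 + z^2)


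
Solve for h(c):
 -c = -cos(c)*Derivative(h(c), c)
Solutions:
 h(c) = C1 + Integral(c/cos(c), c)


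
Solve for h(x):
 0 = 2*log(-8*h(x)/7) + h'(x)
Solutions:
 Integral(1/(log(-_y) - log(7) + 3*log(2)), (_y, h(x)))/2 = C1 - x


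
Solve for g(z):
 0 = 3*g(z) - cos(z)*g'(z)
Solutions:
 g(z) = C1*(sin(z) + 1)^(3/2)/(sin(z) - 1)^(3/2)


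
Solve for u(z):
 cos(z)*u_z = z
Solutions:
 u(z) = C1 + Integral(z/cos(z), z)


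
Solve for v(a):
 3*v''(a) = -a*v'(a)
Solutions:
 v(a) = C1 + C2*erf(sqrt(6)*a/6)


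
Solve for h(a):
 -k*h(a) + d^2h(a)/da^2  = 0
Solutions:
 h(a) = C1*exp(-a*sqrt(k)) + C2*exp(a*sqrt(k))


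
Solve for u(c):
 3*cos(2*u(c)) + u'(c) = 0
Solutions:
 u(c) = -asin((C1 + exp(12*c))/(C1 - exp(12*c)))/2 + pi/2
 u(c) = asin((C1 + exp(12*c))/(C1 - exp(12*c)))/2


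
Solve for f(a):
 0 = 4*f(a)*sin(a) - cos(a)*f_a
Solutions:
 f(a) = C1/cos(a)^4


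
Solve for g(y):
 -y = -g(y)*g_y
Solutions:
 g(y) = -sqrt(C1 + y^2)
 g(y) = sqrt(C1 + y^2)


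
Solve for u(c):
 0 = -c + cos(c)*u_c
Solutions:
 u(c) = C1 + Integral(c/cos(c), c)


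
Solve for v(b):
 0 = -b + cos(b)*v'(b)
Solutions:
 v(b) = C1 + Integral(b/cos(b), b)


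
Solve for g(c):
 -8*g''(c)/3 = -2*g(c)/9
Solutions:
 g(c) = C1*exp(-sqrt(3)*c/6) + C2*exp(sqrt(3)*c/6)


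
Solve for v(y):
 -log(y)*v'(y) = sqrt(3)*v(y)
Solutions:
 v(y) = C1*exp(-sqrt(3)*li(y))


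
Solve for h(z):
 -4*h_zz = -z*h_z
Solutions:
 h(z) = C1 + C2*erfi(sqrt(2)*z/4)


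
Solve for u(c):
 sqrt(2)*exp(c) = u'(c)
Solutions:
 u(c) = C1 + sqrt(2)*exp(c)


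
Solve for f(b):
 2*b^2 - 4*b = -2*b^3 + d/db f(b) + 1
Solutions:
 f(b) = C1 + b^4/2 + 2*b^3/3 - 2*b^2 - b


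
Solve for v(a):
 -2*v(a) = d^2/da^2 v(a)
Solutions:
 v(a) = C1*sin(sqrt(2)*a) + C2*cos(sqrt(2)*a)


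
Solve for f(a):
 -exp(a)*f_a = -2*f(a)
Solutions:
 f(a) = C1*exp(-2*exp(-a))


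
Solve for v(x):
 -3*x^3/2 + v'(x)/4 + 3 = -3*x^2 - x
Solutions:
 v(x) = C1 + 3*x^4/2 - 4*x^3 - 2*x^2 - 12*x


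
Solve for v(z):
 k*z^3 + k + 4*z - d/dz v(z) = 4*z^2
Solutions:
 v(z) = C1 + k*z^4/4 + k*z - 4*z^3/3 + 2*z^2


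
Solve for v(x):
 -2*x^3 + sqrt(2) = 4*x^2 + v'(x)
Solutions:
 v(x) = C1 - x^4/2 - 4*x^3/3 + sqrt(2)*x


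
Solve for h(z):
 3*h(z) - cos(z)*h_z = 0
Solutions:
 h(z) = C1*(sin(z) + 1)^(3/2)/(sin(z) - 1)^(3/2)


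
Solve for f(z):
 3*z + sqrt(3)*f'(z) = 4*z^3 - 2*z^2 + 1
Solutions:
 f(z) = C1 + sqrt(3)*z^4/3 - 2*sqrt(3)*z^3/9 - sqrt(3)*z^2/2 + sqrt(3)*z/3


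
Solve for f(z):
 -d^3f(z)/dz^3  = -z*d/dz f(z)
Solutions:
 f(z) = C1 + Integral(C2*airyai(z) + C3*airybi(z), z)


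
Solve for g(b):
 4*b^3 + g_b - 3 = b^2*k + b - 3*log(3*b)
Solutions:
 g(b) = C1 - b^4 + b^3*k/3 + b^2/2 - 3*b*log(b) - b*log(27) + 6*b


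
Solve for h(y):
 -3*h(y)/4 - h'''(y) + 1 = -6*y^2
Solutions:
 h(y) = C3*exp(-6^(1/3)*y/2) + 8*y^2 + (C1*sin(2^(1/3)*3^(5/6)*y/4) + C2*cos(2^(1/3)*3^(5/6)*y/4))*exp(6^(1/3)*y/4) + 4/3


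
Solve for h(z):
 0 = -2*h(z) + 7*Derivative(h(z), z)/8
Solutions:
 h(z) = C1*exp(16*z/7)


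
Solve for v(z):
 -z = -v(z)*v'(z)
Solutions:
 v(z) = -sqrt(C1 + z^2)
 v(z) = sqrt(C1 + z^2)


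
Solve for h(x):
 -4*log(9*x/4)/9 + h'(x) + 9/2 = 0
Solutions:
 h(x) = C1 + 4*x*log(x)/9 - 89*x/18 - 8*x*log(2)/9 + 8*x*log(3)/9


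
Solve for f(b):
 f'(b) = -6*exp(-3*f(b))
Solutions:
 f(b) = log(C1 - 18*b)/3
 f(b) = log((-3^(1/3) - 3^(5/6)*I)*(C1 - 6*b)^(1/3)/2)
 f(b) = log((-3^(1/3) + 3^(5/6)*I)*(C1 - 6*b)^(1/3)/2)


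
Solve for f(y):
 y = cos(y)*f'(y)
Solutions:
 f(y) = C1 + Integral(y/cos(y), y)


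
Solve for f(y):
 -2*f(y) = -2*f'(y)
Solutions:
 f(y) = C1*exp(y)


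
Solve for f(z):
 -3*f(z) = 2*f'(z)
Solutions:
 f(z) = C1*exp(-3*z/2)


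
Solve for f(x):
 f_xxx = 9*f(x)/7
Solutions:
 f(x) = C3*exp(21^(2/3)*x/7) + (C1*sin(3*3^(1/6)*7^(2/3)*x/14) + C2*cos(3*3^(1/6)*7^(2/3)*x/14))*exp(-21^(2/3)*x/14)


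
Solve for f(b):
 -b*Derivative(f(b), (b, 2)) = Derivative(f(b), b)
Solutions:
 f(b) = C1 + C2*log(b)


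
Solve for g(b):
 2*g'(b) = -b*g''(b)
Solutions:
 g(b) = C1 + C2/b


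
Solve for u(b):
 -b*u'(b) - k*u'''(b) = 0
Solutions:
 u(b) = C1 + Integral(C2*airyai(b*(-1/k)^(1/3)) + C3*airybi(b*(-1/k)^(1/3)), b)


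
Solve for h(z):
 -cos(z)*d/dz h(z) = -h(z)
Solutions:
 h(z) = C1*sqrt(sin(z) + 1)/sqrt(sin(z) - 1)


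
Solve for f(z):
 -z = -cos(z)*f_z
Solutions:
 f(z) = C1 + Integral(z/cos(z), z)


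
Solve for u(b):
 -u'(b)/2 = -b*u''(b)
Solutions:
 u(b) = C1 + C2*b^(3/2)


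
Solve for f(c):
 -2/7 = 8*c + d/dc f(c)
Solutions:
 f(c) = C1 - 4*c^2 - 2*c/7


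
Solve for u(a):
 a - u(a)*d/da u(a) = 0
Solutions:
 u(a) = -sqrt(C1 + a^2)
 u(a) = sqrt(C1 + a^2)


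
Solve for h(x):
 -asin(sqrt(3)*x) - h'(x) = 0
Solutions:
 h(x) = C1 - x*asin(sqrt(3)*x) - sqrt(3)*sqrt(1 - 3*x^2)/3


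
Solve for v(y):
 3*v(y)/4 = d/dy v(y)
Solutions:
 v(y) = C1*exp(3*y/4)


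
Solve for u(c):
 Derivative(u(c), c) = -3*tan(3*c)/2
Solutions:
 u(c) = C1 + log(cos(3*c))/2


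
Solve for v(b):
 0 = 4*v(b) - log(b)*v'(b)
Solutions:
 v(b) = C1*exp(4*li(b))


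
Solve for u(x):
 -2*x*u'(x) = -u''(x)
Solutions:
 u(x) = C1 + C2*erfi(x)


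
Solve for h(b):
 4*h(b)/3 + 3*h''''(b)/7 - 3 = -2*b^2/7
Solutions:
 h(b) = -3*b^2/14 + (C1*sin(sqrt(3)*7^(1/4)*b/3) + C2*cos(sqrt(3)*7^(1/4)*b/3))*exp(-sqrt(3)*7^(1/4)*b/3) + (C3*sin(sqrt(3)*7^(1/4)*b/3) + C4*cos(sqrt(3)*7^(1/4)*b/3))*exp(sqrt(3)*7^(1/4)*b/3) + 9/4


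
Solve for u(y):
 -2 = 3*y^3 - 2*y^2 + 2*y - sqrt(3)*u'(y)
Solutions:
 u(y) = C1 + sqrt(3)*y^4/4 - 2*sqrt(3)*y^3/9 + sqrt(3)*y^2/3 + 2*sqrt(3)*y/3


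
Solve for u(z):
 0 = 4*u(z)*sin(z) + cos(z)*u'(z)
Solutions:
 u(z) = C1*cos(z)^4


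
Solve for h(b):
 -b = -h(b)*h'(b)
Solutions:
 h(b) = -sqrt(C1 + b^2)
 h(b) = sqrt(C1 + b^2)


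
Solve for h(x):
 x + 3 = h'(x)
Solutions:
 h(x) = C1 + x^2/2 + 3*x


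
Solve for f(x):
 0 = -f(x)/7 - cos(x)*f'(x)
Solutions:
 f(x) = C1*(sin(x) - 1)^(1/14)/(sin(x) + 1)^(1/14)


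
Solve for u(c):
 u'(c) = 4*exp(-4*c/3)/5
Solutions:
 u(c) = C1 - 3*exp(-4*c/3)/5


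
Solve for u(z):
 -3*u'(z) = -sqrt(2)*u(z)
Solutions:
 u(z) = C1*exp(sqrt(2)*z/3)


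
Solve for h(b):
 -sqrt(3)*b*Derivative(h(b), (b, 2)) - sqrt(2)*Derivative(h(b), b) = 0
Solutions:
 h(b) = C1 + C2*b^(1 - sqrt(6)/3)


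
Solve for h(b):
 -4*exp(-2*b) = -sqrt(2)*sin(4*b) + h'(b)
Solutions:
 h(b) = C1 - sqrt(2)*cos(4*b)/4 + 2*exp(-2*b)


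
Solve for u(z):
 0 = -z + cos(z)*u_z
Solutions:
 u(z) = C1 + Integral(z/cos(z), z)


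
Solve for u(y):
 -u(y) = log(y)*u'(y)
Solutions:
 u(y) = C1*exp(-li(y))


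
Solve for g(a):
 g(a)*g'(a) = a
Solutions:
 g(a) = -sqrt(C1 + a^2)
 g(a) = sqrt(C1 + a^2)


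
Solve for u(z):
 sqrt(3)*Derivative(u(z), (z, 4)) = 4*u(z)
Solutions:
 u(z) = C1*exp(-sqrt(2)*3^(7/8)*z/3) + C2*exp(sqrt(2)*3^(7/8)*z/3) + C3*sin(sqrt(2)*3^(7/8)*z/3) + C4*cos(sqrt(2)*3^(7/8)*z/3)


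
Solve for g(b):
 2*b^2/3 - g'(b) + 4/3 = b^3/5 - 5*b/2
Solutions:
 g(b) = C1 - b^4/20 + 2*b^3/9 + 5*b^2/4 + 4*b/3


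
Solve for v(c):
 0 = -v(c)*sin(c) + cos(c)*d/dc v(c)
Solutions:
 v(c) = C1/cos(c)


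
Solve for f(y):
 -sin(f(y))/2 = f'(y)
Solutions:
 f(y) = -acos((-C1 - exp(y))/(C1 - exp(y))) + 2*pi
 f(y) = acos((-C1 - exp(y))/(C1 - exp(y)))


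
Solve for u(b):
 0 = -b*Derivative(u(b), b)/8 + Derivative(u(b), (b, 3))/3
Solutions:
 u(b) = C1 + Integral(C2*airyai(3^(1/3)*b/2) + C3*airybi(3^(1/3)*b/2), b)


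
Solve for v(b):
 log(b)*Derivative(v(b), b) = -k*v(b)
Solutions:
 v(b) = C1*exp(-k*li(b))


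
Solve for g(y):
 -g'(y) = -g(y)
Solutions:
 g(y) = C1*exp(y)


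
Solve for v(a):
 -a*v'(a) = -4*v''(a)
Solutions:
 v(a) = C1 + C2*erfi(sqrt(2)*a/4)


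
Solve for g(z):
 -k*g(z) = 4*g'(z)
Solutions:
 g(z) = C1*exp(-k*z/4)


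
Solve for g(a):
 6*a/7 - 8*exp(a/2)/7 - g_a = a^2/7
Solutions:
 g(a) = C1 - a^3/21 + 3*a^2/7 - 16*exp(a/2)/7


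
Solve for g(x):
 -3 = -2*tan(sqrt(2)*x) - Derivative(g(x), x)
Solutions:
 g(x) = C1 + 3*x + sqrt(2)*log(cos(sqrt(2)*x))


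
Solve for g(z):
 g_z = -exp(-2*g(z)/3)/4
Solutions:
 g(z) = 3*log(-sqrt(C1 - z)) - 3*log(6)/2
 g(z) = 3*log(C1 - z/6)/2


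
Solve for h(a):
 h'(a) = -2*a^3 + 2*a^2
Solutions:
 h(a) = C1 - a^4/2 + 2*a^3/3


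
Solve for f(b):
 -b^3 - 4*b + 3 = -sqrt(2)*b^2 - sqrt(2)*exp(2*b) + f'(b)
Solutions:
 f(b) = C1 - b^4/4 + sqrt(2)*b^3/3 - 2*b^2 + 3*b + sqrt(2)*exp(2*b)/2


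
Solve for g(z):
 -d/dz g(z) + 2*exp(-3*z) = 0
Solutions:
 g(z) = C1 - 2*exp(-3*z)/3


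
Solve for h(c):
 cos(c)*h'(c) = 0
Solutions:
 h(c) = C1


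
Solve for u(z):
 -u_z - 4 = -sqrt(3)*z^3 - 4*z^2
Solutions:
 u(z) = C1 + sqrt(3)*z^4/4 + 4*z^3/3 - 4*z


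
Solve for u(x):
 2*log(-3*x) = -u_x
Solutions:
 u(x) = C1 - 2*x*log(-x) + 2*x*(1 - log(3))


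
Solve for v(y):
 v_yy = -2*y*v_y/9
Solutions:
 v(y) = C1 + C2*erf(y/3)


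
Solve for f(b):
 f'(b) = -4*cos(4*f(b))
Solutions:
 f(b) = -asin((C1 + exp(32*b))/(C1 - exp(32*b)))/4 + pi/4
 f(b) = asin((C1 + exp(32*b))/(C1 - exp(32*b)))/4


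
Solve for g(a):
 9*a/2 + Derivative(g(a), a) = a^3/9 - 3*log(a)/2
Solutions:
 g(a) = C1 + a^4/36 - 9*a^2/4 - 3*a*log(a)/2 + 3*a/2


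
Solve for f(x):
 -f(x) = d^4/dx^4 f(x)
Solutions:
 f(x) = (C1*sin(sqrt(2)*x/2) + C2*cos(sqrt(2)*x/2))*exp(-sqrt(2)*x/2) + (C3*sin(sqrt(2)*x/2) + C4*cos(sqrt(2)*x/2))*exp(sqrt(2)*x/2)


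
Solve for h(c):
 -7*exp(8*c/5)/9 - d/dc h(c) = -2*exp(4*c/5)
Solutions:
 h(c) = C1 - 35*exp(8*c/5)/72 + 5*exp(4*c/5)/2


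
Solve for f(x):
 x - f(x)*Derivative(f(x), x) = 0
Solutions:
 f(x) = -sqrt(C1 + x^2)
 f(x) = sqrt(C1 + x^2)


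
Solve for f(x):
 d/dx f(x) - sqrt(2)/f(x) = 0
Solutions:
 f(x) = -sqrt(C1 + 2*sqrt(2)*x)
 f(x) = sqrt(C1 + 2*sqrt(2)*x)


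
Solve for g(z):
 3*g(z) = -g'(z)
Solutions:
 g(z) = C1*exp(-3*z)


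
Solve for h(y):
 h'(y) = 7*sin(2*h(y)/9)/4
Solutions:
 -7*y/4 + 9*log(cos(2*h(y)/9) - 1)/4 - 9*log(cos(2*h(y)/9) + 1)/4 = C1


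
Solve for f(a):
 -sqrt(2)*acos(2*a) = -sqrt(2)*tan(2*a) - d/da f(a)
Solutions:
 f(a) = C1 + sqrt(2)*(a*acos(2*a) - sqrt(1 - 4*a^2)/2) + sqrt(2)*log(cos(2*a))/2


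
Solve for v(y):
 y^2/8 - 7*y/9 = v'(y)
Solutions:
 v(y) = C1 + y^3/24 - 7*y^2/18


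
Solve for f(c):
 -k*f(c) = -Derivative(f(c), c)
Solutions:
 f(c) = C1*exp(c*k)


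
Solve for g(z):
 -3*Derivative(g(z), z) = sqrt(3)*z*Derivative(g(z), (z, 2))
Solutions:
 g(z) = C1 + C2*z^(1 - sqrt(3))


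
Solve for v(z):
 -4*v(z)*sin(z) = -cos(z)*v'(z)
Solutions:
 v(z) = C1/cos(z)^4


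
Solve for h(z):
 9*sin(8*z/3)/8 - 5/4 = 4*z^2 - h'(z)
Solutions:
 h(z) = C1 + 4*z^3/3 + 5*z/4 + 27*cos(8*z/3)/64


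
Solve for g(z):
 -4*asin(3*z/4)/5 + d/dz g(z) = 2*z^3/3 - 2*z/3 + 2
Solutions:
 g(z) = C1 + z^4/6 - z^2/3 + 4*z*asin(3*z/4)/5 + 2*z + 4*sqrt(16 - 9*z^2)/15


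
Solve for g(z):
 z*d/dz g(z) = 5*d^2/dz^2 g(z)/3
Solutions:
 g(z) = C1 + C2*erfi(sqrt(30)*z/10)


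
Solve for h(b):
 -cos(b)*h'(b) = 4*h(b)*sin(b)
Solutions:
 h(b) = C1*cos(b)^4


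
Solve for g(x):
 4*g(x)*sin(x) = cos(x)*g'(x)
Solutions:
 g(x) = C1/cos(x)^4


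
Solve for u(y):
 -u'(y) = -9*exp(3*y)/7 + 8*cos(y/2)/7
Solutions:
 u(y) = C1 + 3*exp(3*y)/7 - 16*sin(y/2)/7


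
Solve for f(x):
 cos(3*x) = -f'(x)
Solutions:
 f(x) = C1 - sin(3*x)/3


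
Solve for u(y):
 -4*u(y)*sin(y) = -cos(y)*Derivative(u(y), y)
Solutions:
 u(y) = C1/cos(y)^4


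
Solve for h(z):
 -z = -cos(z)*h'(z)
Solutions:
 h(z) = C1 + Integral(z/cos(z), z)


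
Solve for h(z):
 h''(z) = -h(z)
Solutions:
 h(z) = C1*sin(z) + C2*cos(z)


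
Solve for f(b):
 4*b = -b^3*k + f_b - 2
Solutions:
 f(b) = C1 + b^4*k/4 + 2*b^2 + 2*b


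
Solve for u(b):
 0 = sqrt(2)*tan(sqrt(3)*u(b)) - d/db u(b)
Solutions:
 u(b) = sqrt(3)*(pi - asin(C1*exp(sqrt(6)*b)))/3
 u(b) = sqrt(3)*asin(C1*exp(sqrt(6)*b))/3


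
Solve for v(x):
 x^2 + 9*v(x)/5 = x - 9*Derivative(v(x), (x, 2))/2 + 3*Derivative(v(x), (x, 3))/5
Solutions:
 v(x) = C1*exp(x*(-(2*sqrt(786) + 137)^(1/3) - 25/(2*sqrt(786) + 137)^(1/3) + 10)/4)*sin(sqrt(3)*x*(-(2*sqrt(786) + 137)^(1/3) + 25/(2*sqrt(786) + 137)^(1/3))/4) + C2*exp(x*(-(2*sqrt(786) + 137)^(1/3) - 25/(2*sqrt(786) + 137)^(1/3) + 10)/4)*cos(sqrt(3)*x*(-(2*sqrt(786) + 137)^(1/3) + 25/(2*sqrt(786) + 137)^(1/3))/4) + C3*exp(x*(25/(2*sqrt(786) + 137)^(1/3) + 5 + (2*sqrt(786) + 137)^(1/3))/2) - 5*x^2/9 + 5*x/9 + 25/9


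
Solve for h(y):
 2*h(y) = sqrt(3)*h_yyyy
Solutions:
 h(y) = C1*exp(-2^(1/4)*3^(7/8)*y/3) + C2*exp(2^(1/4)*3^(7/8)*y/3) + C3*sin(2^(1/4)*3^(7/8)*y/3) + C4*cos(2^(1/4)*3^(7/8)*y/3)


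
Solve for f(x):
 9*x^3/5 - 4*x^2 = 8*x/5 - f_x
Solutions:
 f(x) = C1 - 9*x^4/20 + 4*x^3/3 + 4*x^2/5


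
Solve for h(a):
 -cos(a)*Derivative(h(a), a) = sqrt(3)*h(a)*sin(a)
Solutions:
 h(a) = C1*cos(a)^(sqrt(3))


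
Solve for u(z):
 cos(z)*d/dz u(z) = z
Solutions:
 u(z) = C1 + Integral(z/cos(z), z)


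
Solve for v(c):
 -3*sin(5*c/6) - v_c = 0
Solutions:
 v(c) = C1 + 18*cos(5*c/6)/5


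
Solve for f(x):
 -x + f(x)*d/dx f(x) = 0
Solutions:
 f(x) = -sqrt(C1 + x^2)
 f(x) = sqrt(C1 + x^2)


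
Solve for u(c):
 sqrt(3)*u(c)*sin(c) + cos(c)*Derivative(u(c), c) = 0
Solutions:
 u(c) = C1*cos(c)^(sqrt(3))


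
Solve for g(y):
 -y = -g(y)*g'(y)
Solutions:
 g(y) = -sqrt(C1 + y^2)
 g(y) = sqrt(C1 + y^2)


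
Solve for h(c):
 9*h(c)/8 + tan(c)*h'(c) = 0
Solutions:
 h(c) = C1/sin(c)^(9/8)


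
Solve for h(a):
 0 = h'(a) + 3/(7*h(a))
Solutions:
 h(a) = -sqrt(C1 - 42*a)/7
 h(a) = sqrt(C1 - 42*a)/7


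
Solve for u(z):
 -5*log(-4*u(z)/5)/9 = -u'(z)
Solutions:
 -9*Integral(1/(log(-_y) - log(5) + 2*log(2)), (_y, u(z)))/5 = C1 - z


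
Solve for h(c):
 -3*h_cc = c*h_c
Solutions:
 h(c) = C1 + C2*erf(sqrt(6)*c/6)


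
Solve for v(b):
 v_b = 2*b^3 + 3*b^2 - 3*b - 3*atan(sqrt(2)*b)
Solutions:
 v(b) = C1 + b^4/2 + b^3 - 3*b^2/2 - 3*b*atan(sqrt(2)*b) + 3*sqrt(2)*log(2*b^2 + 1)/4


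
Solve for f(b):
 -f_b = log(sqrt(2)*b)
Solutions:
 f(b) = C1 - b*log(b) - b*log(2)/2 + b


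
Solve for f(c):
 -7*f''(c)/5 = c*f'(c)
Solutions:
 f(c) = C1 + C2*erf(sqrt(70)*c/14)


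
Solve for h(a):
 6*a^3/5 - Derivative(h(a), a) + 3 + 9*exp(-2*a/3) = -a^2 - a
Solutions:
 h(a) = C1 + 3*a^4/10 + a^3/3 + a^2/2 + 3*a - 27*exp(-2*a/3)/2


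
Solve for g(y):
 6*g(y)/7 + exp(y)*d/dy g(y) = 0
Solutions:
 g(y) = C1*exp(6*exp(-y)/7)


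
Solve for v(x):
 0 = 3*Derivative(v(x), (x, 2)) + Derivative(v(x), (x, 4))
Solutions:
 v(x) = C1 + C2*x + C3*sin(sqrt(3)*x) + C4*cos(sqrt(3)*x)


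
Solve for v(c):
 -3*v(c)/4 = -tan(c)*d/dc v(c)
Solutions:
 v(c) = C1*sin(c)^(3/4)


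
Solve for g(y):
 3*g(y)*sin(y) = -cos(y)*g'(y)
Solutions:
 g(y) = C1*cos(y)^3


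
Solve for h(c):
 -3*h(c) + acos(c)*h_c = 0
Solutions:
 h(c) = C1*exp(3*Integral(1/acos(c), c))


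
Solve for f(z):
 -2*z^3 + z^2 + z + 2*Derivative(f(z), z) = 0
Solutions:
 f(z) = C1 + z^4/4 - z^3/6 - z^2/4


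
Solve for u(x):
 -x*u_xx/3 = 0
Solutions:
 u(x) = C1 + C2*x


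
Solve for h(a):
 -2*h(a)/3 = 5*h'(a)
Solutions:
 h(a) = C1*exp(-2*a/15)


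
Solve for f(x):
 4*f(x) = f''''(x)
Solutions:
 f(x) = C1*exp(-sqrt(2)*x) + C2*exp(sqrt(2)*x) + C3*sin(sqrt(2)*x) + C4*cos(sqrt(2)*x)


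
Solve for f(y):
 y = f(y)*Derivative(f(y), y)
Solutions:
 f(y) = -sqrt(C1 + y^2)
 f(y) = sqrt(C1 + y^2)


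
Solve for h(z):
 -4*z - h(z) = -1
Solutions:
 h(z) = 1 - 4*z


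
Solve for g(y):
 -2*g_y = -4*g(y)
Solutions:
 g(y) = C1*exp(2*y)


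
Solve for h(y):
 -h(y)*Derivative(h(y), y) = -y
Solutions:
 h(y) = -sqrt(C1 + y^2)
 h(y) = sqrt(C1 + y^2)


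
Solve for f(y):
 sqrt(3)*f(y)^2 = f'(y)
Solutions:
 f(y) = -1/(C1 + sqrt(3)*y)


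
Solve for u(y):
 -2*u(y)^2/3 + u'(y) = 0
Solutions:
 u(y) = -3/(C1 + 2*y)


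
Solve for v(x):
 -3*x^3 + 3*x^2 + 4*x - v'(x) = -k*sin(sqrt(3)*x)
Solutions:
 v(x) = C1 - sqrt(3)*k*cos(sqrt(3)*x)/3 - 3*x^4/4 + x^3 + 2*x^2


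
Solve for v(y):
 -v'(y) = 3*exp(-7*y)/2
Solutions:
 v(y) = C1 + 3*exp(-7*y)/14


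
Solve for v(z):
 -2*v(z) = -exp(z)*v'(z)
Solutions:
 v(z) = C1*exp(-2*exp(-z))


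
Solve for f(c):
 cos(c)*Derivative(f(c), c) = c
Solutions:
 f(c) = C1 + Integral(c/cos(c), c)


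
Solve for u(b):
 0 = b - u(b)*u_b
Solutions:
 u(b) = -sqrt(C1 + b^2)
 u(b) = sqrt(C1 + b^2)


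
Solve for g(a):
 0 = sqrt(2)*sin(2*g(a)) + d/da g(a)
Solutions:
 g(a) = pi - acos((-C1 - exp(4*sqrt(2)*a))/(C1 - exp(4*sqrt(2)*a)))/2
 g(a) = acos((-C1 - exp(4*sqrt(2)*a))/(C1 - exp(4*sqrt(2)*a)))/2


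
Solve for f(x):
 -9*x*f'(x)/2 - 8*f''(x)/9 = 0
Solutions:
 f(x) = C1 + C2*erf(9*sqrt(2)*x/8)


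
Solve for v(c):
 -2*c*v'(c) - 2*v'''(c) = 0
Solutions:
 v(c) = C1 + Integral(C2*airyai(-c) + C3*airybi(-c), c)


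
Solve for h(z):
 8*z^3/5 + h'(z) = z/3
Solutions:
 h(z) = C1 - 2*z^4/5 + z^2/6


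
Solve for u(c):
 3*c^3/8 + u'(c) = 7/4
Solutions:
 u(c) = C1 - 3*c^4/32 + 7*c/4


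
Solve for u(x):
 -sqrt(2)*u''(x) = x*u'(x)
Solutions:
 u(x) = C1 + C2*erf(2^(1/4)*x/2)


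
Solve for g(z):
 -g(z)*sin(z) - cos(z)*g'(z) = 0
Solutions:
 g(z) = C1*cos(z)


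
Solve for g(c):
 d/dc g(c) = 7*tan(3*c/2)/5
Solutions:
 g(c) = C1 - 14*log(cos(3*c/2))/15


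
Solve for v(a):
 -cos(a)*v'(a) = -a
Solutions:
 v(a) = C1 + Integral(a/cos(a), a)


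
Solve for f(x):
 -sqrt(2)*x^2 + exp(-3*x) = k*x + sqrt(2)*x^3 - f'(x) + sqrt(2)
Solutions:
 f(x) = C1 + k*x^2/2 + sqrt(2)*x^4/4 + sqrt(2)*x^3/3 + sqrt(2)*x + exp(-3*x)/3


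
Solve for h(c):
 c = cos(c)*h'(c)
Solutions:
 h(c) = C1 + Integral(c/cos(c), c)


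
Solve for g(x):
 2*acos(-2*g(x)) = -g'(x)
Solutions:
 Integral(1/acos(-2*_y), (_y, g(x))) = C1 - 2*x


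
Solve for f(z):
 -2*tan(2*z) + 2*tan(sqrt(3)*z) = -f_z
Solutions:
 f(z) = C1 - log(cos(2*z)) + 2*sqrt(3)*log(cos(sqrt(3)*z))/3


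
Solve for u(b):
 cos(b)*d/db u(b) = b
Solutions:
 u(b) = C1 + Integral(b/cos(b), b)


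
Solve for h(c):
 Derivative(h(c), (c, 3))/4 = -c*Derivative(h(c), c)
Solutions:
 h(c) = C1 + Integral(C2*airyai(-2^(2/3)*c) + C3*airybi(-2^(2/3)*c), c)


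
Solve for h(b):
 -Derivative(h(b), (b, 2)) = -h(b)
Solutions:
 h(b) = C1*exp(-b) + C2*exp(b)


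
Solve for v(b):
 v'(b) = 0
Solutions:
 v(b) = C1


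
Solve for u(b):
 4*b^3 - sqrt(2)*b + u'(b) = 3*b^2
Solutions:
 u(b) = C1 - b^4 + b^3 + sqrt(2)*b^2/2
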